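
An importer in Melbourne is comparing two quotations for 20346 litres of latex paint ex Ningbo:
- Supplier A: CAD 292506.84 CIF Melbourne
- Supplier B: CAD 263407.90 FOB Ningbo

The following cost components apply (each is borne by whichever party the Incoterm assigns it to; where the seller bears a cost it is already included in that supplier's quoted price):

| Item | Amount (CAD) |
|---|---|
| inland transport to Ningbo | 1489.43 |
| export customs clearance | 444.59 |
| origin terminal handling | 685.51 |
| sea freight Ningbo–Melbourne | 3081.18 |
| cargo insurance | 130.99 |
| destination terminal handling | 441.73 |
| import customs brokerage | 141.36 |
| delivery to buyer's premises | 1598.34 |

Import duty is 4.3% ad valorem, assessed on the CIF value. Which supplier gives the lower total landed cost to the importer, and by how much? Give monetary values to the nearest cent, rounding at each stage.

Supplier A (CIF):
The CIF price already equals the CIF value: 292506.84
Import duty = 292506.84 × 4.3% = 12577.79
Buyer bears (A): 441.73 + 141.36 + 1598.34 = 2181.43
Landed cost (A) = invoice 292506.84 + 2181.43 + duty 12577.79 = 307266.06
Supplier B (FOB):
CIF value = FOB price + freight + insurance = 263407.90 + 3081.18 + 130.99 = 266620.07
Import duty = 266620.07 × 4.3% = 11464.66
Buyer bears (B): 3081.18 + 130.99 + 441.73 + 141.36 + 1598.34 = 5393.60
Landed cost (B) = invoice 263407.90 + 5393.60 + duty 11464.66 = 280266.16
Difference = |307266.06 − 280266.16| = 26999.90

Supplier B is cheaper by CAD 26999.90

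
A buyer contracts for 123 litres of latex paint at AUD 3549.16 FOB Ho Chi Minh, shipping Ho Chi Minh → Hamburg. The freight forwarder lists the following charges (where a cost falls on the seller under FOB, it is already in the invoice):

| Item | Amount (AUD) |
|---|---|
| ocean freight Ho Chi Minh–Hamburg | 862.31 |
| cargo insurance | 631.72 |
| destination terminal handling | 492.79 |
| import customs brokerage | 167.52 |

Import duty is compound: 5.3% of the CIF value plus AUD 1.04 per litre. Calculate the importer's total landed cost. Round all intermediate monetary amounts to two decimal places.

Total landed cost: AUD 6098.71

FOB: the seller bears costs until goods are on board at the origin port; the buyer bears freight, insurance and all costs thereafter.
CIF value = FOB price + freight + insurance = 3549.16 + 862.31 + 631.72 = 5043.19
Ad valorem component: 5043.19 × 5.3% = 267.29
Specific component: 123 × 1.04 = 127.92
Import duty = 267.29 + 127.92 = 395.21
Buyer bears: freight 862.31 + insurance 631.72 + destination terminal 492.79 + brokerage 167.52 + duty 395.21 = 2549.55
Landed cost = invoice 3549.16 + 2549.55 = 6098.71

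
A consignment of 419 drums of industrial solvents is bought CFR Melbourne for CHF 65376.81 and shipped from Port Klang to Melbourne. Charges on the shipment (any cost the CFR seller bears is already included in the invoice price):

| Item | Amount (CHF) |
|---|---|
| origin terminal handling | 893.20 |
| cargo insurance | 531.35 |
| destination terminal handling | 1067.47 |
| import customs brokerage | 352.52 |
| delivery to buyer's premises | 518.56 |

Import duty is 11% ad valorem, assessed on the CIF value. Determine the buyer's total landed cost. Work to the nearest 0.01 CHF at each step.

Total landed cost: CHF 75096.61

CFR: the seller pays costs through ocean freight to the destination port, but not insurance.
Already in the invoice (seller's account under CFR): origin terminal — exclude.
CIF value = CFR price + insurance = 65376.81 + 531.35 = 65908.16
Import duty = 65908.16 × 11% = 7249.90
Buyer bears: insurance 531.35 + destination terminal 1067.47 + brokerage 352.52 + delivery 518.56 + duty 7249.90 = 9719.80
Landed cost = invoice 65376.81 + 9719.80 = 75096.61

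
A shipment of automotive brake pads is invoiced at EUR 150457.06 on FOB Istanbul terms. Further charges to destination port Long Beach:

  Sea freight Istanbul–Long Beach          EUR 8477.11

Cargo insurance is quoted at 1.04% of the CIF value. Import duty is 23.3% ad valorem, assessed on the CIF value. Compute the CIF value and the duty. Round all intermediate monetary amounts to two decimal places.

Let C be the CIF value. C = FOB price + freight + 1.04% × C
C − 1.04% × C = 150457.06 + 8477.11
0.9896 × C = 158934.17
C = 158934.17 / 0.9896 = 160604.46
Insurance premium = 1.04% × 160604.46 = 1670.29
Import duty = 160604.46 × 23.3% = 37420.84

CIF value: EUR 160604.46; import duty: EUR 37420.84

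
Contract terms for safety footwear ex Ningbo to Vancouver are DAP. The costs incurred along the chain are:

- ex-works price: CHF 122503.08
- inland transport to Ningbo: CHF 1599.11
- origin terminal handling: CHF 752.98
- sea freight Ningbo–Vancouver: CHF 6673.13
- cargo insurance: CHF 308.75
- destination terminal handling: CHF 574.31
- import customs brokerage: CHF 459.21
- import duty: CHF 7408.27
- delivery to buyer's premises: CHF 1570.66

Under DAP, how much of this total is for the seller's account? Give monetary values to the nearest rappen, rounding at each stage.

DAP: the seller bears all costs to the named destination except import duty and clearance.
Seller's account: goods 122503.08 + inland to port 1599.11 + origin terminal 752.98 + freight 6673.13 + insurance 308.75 + destination terminal 574.31 + delivery 1570.66 = 133982.02
Buyer's account: brokerage 459.21 + duty 7408.27 = 7867.48

Seller's account: CHF 133982.02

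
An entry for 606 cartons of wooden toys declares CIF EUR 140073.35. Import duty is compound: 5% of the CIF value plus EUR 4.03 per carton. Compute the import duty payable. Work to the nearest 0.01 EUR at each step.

Import duty: EUR 9445.85

Ad valorem component: 140073.35 × 5% = 7003.67
Specific component: 606 × 4.03 = 2442.18
Import duty = 7003.67 + 2442.18 = 9445.85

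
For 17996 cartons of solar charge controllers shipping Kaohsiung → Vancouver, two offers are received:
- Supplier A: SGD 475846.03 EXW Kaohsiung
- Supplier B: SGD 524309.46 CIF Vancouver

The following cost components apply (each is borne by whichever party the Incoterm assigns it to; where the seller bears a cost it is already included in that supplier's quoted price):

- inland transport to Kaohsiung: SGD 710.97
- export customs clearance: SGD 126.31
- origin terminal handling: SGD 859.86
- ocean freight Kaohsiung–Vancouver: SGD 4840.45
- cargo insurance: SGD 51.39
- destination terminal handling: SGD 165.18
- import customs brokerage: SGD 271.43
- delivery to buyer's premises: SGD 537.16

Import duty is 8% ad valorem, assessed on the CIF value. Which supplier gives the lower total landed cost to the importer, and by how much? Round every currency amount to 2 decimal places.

Supplier A (EXW):
CIF value = EXW price + inland to port + export clearance + origin terminal + freight + insurance = 475846.03 + 710.97 + 126.31 + 859.86 + 4840.45 + 51.39 = 482435.01
Import duty = 482435.01 × 8% = 38594.80
Buyer bears (A): 710.97 + 126.31 + 859.86 + 4840.45 + 51.39 + 165.18 + 271.43 + 537.16 = 7562.75
Landed cost (A) = invoice 475846.03 + 7562.75 + duty 38594.80 = 522003.58
Supplier B (CIF):
The CIF price already equals the CIF value: 524309.46
Import duty = 524309.46 × 8% = 41944.76
Buyer bears (B): 165.18 + 271.43 + 537.16 = 973.77
Landed cost (B) = invoice 524309.46 + 973.77 + duty 41944.76 = 567227.99
Difference = |522003.58 − 567227.99| = 45224.41

Supplier A is cheaper by SGD 45224.41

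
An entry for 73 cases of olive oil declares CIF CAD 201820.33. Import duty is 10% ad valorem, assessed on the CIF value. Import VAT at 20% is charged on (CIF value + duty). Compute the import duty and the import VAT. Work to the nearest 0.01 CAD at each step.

Import duty: CAD 20182.03; import VAT: CAD 44400.47

Import duty = 201820.33 × 10% = 20182.03
VAT base = CIF + duty = 201820.33 + 20182.03 = 222002.36
Import VAT = 222002.36 × 20% = 44400.47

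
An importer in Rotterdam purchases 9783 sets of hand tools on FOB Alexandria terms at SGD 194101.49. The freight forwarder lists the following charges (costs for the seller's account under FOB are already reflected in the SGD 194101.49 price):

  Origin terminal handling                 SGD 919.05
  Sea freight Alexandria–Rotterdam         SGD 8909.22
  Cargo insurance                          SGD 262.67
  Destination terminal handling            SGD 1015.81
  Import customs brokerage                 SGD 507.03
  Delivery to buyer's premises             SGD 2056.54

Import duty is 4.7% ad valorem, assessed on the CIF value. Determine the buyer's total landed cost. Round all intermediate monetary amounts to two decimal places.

Total landed cost: SGD 216406.61

FOB: the seller bears costs until goods are on board at the origin port; the buyer bears freight, insurance and all costs thereafter.
Already in the invoice (seller's account under FOB): origin terminal — exclude.
CIF value = FOB price + freight + insurance = 194101.49 + 8909.22 + 262.67 = 203273.38
Import duty = 203273.38 × 4.7% = 9553.85
Buyer bears: freight 8909.22 + insurance 262.67 + destination terminal 1015.81 + brokerage 507.03 + delivery 2056.54 + duty 9553.85 = 22305.12
Landed cost = invoice 194101.49 + 22305.12 = 216406.61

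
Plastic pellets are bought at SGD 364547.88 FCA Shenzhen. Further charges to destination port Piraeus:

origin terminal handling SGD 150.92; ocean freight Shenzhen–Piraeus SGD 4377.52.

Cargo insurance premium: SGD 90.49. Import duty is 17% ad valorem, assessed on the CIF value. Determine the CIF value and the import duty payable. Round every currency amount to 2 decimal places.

CIF value: SGD 369166.81; import duty: SGD 62758.36

CIF = FCA price + pre-shipment costs + freight + insurance
CIF = 364547.88 + 150.92 + 4377.52 + 90.49 = 369166.81
Import duty = 369166.81 × 17% = 62758.36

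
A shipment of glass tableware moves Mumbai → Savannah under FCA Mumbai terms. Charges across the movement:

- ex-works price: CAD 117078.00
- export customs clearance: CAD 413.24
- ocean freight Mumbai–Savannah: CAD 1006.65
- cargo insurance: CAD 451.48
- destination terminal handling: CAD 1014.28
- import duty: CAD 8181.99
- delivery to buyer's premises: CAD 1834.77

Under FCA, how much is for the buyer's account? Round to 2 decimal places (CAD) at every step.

Buyer's account: CAD 12489.17

FCA: the seller delivers export-cleared goods to the carrier; the buyer bears costs from that point.
Seller's account: goods 117078.00 + export clearance 413.24 = 117491.24
Buyer's account: freight 1006.65 + insurance 451.48 + destination terminal 1014.28 + duty 8181.99 + delivery 1834.77 = 12489.17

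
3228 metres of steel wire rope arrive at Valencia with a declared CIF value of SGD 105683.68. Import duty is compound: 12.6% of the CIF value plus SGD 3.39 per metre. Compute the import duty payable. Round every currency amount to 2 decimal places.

Import duty: SGD 24259.06

Ad valorem component: 105683.68 × 12.6% = 13316.14
Specific component: 3228 × 3.39 = 10942.92
Import duty = 13316.14 + 10942.92 = 24259.06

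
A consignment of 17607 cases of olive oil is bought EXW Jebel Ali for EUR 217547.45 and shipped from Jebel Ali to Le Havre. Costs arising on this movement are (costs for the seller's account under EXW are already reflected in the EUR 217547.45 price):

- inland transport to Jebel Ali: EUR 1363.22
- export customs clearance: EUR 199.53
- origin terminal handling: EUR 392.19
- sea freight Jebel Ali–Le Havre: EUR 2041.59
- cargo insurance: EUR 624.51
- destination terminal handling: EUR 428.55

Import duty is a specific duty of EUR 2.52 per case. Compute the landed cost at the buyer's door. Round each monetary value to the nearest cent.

EXW: the seller makes goods available at their premises; the buyer bears all onward costs.
CIF value = EXW price + inland to port + export clearance + origin terminal + freight + insurance = 217547.45 + 1363.22 + 199.53 + 392.19 + 2041.59 + 624.51 = 222168.49
Import duty = 17607 × 2.52 = 44369.64
Buyer bears: inland to port 1363.22 + export clearance 199.53 + origin terminal 392.19 + freight 2041.59 + insurance 624.51 + destination terminal 428.55 + duty 44369.64 = 49419.23
Landed cost = invoice 217547.45 + 49419.23 = 266966.68

Total landed cost: EUR 266966.68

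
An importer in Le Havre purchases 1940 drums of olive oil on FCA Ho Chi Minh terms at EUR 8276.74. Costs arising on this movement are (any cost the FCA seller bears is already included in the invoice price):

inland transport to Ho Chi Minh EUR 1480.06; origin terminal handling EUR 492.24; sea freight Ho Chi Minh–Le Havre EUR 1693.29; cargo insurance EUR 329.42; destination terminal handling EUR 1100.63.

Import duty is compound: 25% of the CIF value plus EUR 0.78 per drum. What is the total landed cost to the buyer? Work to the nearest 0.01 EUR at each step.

FCA: the seller delivers export-cleared goods to the carrier; the buyer bears costs from that point.
Already in the invoice (seller's account under FCA): inland to port — exclude.
CIF value = FCA price + origin terminal + freight + insurance = 8276.74 + 492.24 + 1693.29 + 329.42 = 10791.69
Ad valorem component: 10791.69 × 25% = 2697.92
Specific component: 1940 × 0.78 = 1513.20
Import duty = 2697.92 + 1513.20 = 4211.12
Buyer bears: origin terminal 492.24 + freight 1693.29 + insurance 329.42 + destination terminal 1100.63 + duty 4211.12 = 7826.70
Landed cost = invoice 8276.74 + 7826.70 = 16103.44

Total landed cost: EUR 16103.44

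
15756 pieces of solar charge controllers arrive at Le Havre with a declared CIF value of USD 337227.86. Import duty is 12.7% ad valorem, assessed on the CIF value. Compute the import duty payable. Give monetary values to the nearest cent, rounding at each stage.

Import duty = 337227.86 × 12.7% = 42827.94

Import duty: USD 42827.94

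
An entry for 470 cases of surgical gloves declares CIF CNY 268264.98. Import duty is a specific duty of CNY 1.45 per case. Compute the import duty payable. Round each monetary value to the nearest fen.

Import duty: CNY 681.50

Import duty = 470 × 1.45 = 681.50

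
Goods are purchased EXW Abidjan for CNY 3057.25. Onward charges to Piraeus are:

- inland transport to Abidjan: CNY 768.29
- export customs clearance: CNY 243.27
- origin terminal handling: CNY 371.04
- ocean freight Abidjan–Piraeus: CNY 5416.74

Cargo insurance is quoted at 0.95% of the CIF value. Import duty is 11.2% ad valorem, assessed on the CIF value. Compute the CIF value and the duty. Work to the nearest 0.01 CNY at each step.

Let C be the CIF value. C = EXW price + pre-shipment costs + freight + 0.95% × C
C − 0.95% × C = 3057.25 + 768.29 + 243.27 + 371.04 + 5416.74
0.9905 × C = 9856.59
C = 9856.59 / 0.9905 = 9951.13
Insurance premium = 0.95% × 9951.13 = 94.54
Import duty = 9951.13 × 11.2% = 1114.53

CIF value: CNY 9951.13; import duty: CNY 1114.53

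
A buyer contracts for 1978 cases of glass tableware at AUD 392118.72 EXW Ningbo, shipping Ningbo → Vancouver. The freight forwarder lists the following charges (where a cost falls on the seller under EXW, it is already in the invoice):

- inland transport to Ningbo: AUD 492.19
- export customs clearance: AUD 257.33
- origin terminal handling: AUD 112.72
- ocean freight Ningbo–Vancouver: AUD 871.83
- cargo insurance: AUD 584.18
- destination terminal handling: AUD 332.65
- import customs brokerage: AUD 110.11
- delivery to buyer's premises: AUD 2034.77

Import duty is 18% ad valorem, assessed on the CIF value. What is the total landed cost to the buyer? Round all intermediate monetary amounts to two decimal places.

EXW: the seller makes goods available at their premises; the buyer bears all onward costs.
CIF value = EXW price + inland to port + export clearance + origin terminal + freight + insurance = 392118.72 + 492.19 + 257.33 + 112.72 + 871.83 + 584.18 = 394436.97
Import duty = 394436.97 × 18% = 70998.65
Buyer bears: inland to port 492.19 + export clearance 257.33 + origin terminal 112.72 + freight 871.83 + insurance 584.18 + destination terminal 332.65 + brokerage 110.11 + delivery 2034.77 + duty 70998.65 = 75794.43
Landed cost = invoice 392118.72 + 75794.43 = 467913.15

Total landed cost: AUD 467913.15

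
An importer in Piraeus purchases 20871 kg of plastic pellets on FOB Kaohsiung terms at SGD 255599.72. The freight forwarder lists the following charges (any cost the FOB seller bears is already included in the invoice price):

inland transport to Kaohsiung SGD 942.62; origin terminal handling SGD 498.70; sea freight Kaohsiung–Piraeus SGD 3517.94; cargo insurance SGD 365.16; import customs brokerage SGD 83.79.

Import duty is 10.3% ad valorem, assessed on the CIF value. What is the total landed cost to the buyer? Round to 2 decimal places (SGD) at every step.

Total landed cost: SGD 286293.34

FOB: the seller bears costs until goods are on board at the origin port; the buyer bears freight, insurance and all costs thereafter.
Already in the invoice (seller's account under FOB): inland to port, origin terminal — exclude.
CIF value = FOB price + freight + insurance = 255599.72 + 3517.94 + 365.16 = 259482.82
Import duty = 259482.82 × 10.3% = 26726.73
Buyer bears: freight 3517.94 + insurance 365.16 + brokerage 83.79 + duty 26726.73 = 30693.62
Landed cost = invoice 255599.72 + 30693.62 = 286293.34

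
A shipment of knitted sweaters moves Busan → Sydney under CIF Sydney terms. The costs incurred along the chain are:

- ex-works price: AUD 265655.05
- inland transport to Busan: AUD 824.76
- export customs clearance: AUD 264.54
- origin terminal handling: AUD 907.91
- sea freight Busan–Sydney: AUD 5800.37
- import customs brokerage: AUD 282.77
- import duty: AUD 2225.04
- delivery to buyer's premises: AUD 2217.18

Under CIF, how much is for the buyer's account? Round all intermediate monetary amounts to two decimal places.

CIF: the seller pays costs through ocean freight and marine insurance to the destination port.
Seller's account: goods 265655.05 + inland to port 824.76 + export clearance 264.54 + origin terminal 907.91 + freight 5800.37 = 273452.63
Buyer's account: brokerage 282.77 + duty 2225.04 + delivery 2217.18 = 4724.99

Buyer's account: AUD 4724.99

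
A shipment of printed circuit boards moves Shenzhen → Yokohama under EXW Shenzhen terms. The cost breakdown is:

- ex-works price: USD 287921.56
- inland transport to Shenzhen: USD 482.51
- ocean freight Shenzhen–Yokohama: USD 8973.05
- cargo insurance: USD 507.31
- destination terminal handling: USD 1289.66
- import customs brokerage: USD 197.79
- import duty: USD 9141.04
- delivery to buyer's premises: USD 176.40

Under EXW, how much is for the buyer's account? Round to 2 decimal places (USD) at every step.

Buyer's account: USD 20767.76

EXW: the seller makes goods available at their premises; the buyer bears all onward costs.
Seller's account: goods 287921.56 = 287921.56
Buyer's account: inland to port 482.51 + freight 8973.05 + insurance 507.31 + destination terminal 1289.66 + brokerage 197.79 + duty 9141.04 + delivery 176.40 = 20767.76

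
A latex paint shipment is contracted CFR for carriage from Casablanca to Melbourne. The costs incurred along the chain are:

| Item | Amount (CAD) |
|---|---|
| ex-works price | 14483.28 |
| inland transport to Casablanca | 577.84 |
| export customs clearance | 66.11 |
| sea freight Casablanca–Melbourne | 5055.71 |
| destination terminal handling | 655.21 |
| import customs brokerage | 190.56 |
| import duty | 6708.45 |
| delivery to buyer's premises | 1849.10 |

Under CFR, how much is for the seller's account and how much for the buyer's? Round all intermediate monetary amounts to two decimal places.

Seller: CAD 20182.94; buyer: CAD 9403.32

CFR: the seller pays costs through ocean freight to the destination port, but not insurance.
Seller's account: goods 14483.28 + inland to port 577.84 + export clearance 66.11 + freight 5055.71 = 20182.94
Buyer's account: destination terminal 655.21 + brokerage 190.56 + duty 6708.45 + delivery 1849.10 = 9403.32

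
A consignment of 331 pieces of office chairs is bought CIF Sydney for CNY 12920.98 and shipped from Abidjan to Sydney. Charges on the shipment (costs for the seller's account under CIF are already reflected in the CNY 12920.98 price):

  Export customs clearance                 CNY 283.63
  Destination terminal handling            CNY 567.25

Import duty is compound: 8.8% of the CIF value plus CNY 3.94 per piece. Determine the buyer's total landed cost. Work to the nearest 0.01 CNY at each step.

CIF: the seller pays costs through ocean freight and marine insurance to the destination port.
Already in the invoice (seller's account under CIF): export clearance — exclude.
The CIF price already equals the CIF value: 12920.98
Ad valorem component: 12920.98 × 8.8% = 1137.05
Specific component: 331 × 3.94 = 1304.14
Import duty = 1137.05 + 1304.14 = 2441.19
Buyer bears: destination terminal 567.25 + duty 2441.19 = 3008.44
Landed cost = invoice 12920.98 + 3008.44 = 15929.42

Total landed cost: CNY 15929.42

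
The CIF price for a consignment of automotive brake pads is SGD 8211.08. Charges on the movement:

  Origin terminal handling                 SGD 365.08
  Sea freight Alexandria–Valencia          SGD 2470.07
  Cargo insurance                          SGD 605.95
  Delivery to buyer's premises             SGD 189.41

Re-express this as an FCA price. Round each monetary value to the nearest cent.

Not relevant to the conversion: delivery — on the buyer under both terms; not part of either seller's price.
From CIF to FCA, the seller no longer bears: origin terminal, freight, insurance.
FCA price = 8211.08 − 365.08 − 2470.07 − 605.95 = 4769.98

FCA price: SGD 4769.98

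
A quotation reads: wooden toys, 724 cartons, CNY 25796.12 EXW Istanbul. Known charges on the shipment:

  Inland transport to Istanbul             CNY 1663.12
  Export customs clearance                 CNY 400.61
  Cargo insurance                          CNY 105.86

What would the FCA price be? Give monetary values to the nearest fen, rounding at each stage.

FCA price: CNY 27859.85

Not relevant to the conversion: insurance — on the buyer under both terms; not part of either seller's price.
From EXW to FCA, the seller additionally bears: inland to port, export clearance.
FCA price = 25796.12 + 1663.12 + 400.61 = 27859.85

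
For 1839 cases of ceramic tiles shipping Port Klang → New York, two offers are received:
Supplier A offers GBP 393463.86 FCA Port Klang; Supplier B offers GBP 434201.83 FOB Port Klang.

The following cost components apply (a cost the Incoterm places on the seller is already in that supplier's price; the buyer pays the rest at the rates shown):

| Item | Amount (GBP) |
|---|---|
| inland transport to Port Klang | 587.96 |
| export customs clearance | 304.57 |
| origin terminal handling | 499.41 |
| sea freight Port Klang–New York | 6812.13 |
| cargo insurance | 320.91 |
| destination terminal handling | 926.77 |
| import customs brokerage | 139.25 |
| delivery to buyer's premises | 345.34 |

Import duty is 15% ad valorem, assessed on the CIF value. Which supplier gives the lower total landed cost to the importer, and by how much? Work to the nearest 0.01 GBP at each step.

Supplier A is cheaper by GBP 46274.34

Supplier A (FCA):
CIF value = FCA price + origin terminal + freight + insurance = 393463.86 + 499.41 + 6812.13 + 320.91 = 401096.31
Import duty = 401096.31 × 15% = 60164.45
Buyer bears (A): 499.41 + 6812.13 + 320.91 + 926.77 + 139.25 + 345.34 = 9043.81
Landed cost (A) = invoice 393463.86 + 9043.81 + duty 60164.45 = 462672.12
Supplier B (FOB):
CIF value = FOB price + freight + insurance = 434201.83 + 6812.13 + 320.91 = 441334.87
Import duty = 441334.87 × 15% = 66200.23
Buyer bears (B): 6812.13 + 320.91 + 926.77 + 139.25 + 345.34 = 8544.40
Landed cost (B) = invoice 434201.83 + 8544.40 + duty 66200.23 = 508946.46
Difference = |462672.12 − 508946.46| = 46274.34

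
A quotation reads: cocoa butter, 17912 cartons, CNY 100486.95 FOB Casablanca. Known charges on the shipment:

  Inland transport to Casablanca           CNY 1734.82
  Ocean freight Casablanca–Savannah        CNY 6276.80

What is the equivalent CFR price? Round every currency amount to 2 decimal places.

Not relevant to the conversion: inland to port — on the seller under both FOB and CFR; already in the FOB price and stays in the CFR price.
From FOB to CFR, the seller additionally bears: freight.
CFR price = 100486.95 + 6276.80 = 106763.75

CFR price: CNY 106763.75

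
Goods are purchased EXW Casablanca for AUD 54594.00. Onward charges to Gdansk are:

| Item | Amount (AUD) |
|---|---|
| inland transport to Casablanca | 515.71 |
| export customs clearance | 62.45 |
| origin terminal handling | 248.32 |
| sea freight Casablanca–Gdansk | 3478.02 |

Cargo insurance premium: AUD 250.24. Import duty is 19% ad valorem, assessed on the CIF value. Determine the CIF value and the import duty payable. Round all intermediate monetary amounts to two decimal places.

CIF = EXW price + pre-shipment costs + freight + insurance
CIF = 54594.00 + 515.71 + 62.45 + 248.32 + 3478.02 + 250.24 = 59148.74
Import duty = 59148.74 × 19% = 11238.26

CIF value: AUD 59148.74; import duty: AUD 11238.26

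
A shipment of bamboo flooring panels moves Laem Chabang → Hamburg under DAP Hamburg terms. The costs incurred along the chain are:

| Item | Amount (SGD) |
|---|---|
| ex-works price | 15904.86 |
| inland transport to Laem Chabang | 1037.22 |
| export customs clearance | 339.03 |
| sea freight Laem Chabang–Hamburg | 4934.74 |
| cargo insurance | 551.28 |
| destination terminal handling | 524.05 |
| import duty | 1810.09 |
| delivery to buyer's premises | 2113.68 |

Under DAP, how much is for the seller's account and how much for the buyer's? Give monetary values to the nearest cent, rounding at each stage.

Seller: SGD 25404.86; buyer: SGD 1810.09

DAP: the seller bears all costs to the named destination except import duty and clearance.
Seller's account: goods 15904.86 + inland to port 1037.22 + export clearance 339.03 + freight 4934.74 + insurance 551.28 + destination terminal 524.05 + delivery 2113.68 = 25404.86
Buyer's account: duty 1810.09 = 1810.09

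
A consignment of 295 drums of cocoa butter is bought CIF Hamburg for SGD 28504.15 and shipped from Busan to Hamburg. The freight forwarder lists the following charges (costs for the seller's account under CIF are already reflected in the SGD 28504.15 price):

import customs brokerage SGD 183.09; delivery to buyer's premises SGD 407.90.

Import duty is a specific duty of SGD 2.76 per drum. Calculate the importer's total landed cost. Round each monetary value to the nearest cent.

Total landed cost: SGD 29909.34

CIF: the seller pays costs through ocean freight and marine insurance to the destination port.
The CIF price already equals the CIF value: 28504.15
Import duty = 295 × 2.76 = 814.20
Buyer bears: brokerage 183.09 + delivery 407.90 + duty 814.20 = 1405.19
Landed cost = invoice 28504.15 + 1405.19 = 29909.34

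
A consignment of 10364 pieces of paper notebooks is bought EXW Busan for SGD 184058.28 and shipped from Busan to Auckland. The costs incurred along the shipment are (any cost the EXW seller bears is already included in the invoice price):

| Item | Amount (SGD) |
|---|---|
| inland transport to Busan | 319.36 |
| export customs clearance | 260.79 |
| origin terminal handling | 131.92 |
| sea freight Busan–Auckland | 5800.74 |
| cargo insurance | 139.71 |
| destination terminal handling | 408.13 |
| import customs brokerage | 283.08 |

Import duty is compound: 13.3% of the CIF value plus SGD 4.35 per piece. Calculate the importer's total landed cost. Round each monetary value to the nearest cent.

Total landed cost: SGD 261849.95

EXW: the seller makes goods available at their premises; the buyer bears all onward costs.
CIF value = EXW price + inland to port + export clearance + origin terminal + freight + insurance = 184058.28 + 319.36 + 260.79 + 131.92 + 5800.74 + 139.71 = 190710.80
Ad valorem component: 190710.80 × 13.3% = 25364.54
Specific component: 10364 × 4.35 = 45083.40
Import duty = 25364.54 + 45083.40 = 70447.94
Buyer bears: inland to port 319.36 + export clearance 260.79 + origin terminal 131.92 + freight 5800.74 + insurance 139.71 + destination terminal 408.13 + brokerage 283.08 + duty 70447.94 = 77791.67
Landed cost = invoice 184058.28 + 77791.67 = 261849.95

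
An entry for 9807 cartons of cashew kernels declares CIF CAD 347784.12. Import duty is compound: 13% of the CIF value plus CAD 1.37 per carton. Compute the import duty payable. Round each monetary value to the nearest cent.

Import duty: CAD 58647.53

Ad valorem component: 347784.12 × 13% = 45211.94
Specific component: 9807 × 1.37 = 13435.59
Import duty = 45211.94 + 13435.59 = 58647.53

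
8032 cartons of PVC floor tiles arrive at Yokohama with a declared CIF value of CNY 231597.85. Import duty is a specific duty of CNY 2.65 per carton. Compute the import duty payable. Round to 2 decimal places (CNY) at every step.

Import duty = 8032 × 2.65 = 21284.80

Import duty: CNY 21284.80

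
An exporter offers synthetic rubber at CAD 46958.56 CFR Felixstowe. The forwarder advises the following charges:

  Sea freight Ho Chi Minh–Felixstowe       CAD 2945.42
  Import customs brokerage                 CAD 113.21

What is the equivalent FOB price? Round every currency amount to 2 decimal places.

Not relevant to the conversion: brokerage — on the buyer under both terms; not part of either seller's price.
From CFR to FOB, the seller no longer bears: freight.
FOB price = 46958.56 − 2945.42 = 44013.14

FOB price: CAD 44013.14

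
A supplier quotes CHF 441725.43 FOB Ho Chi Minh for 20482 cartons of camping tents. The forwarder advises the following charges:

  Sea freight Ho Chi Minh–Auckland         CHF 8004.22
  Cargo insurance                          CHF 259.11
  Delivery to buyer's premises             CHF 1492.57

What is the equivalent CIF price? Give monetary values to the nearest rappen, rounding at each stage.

Not relevant to the conversion: delivery — on the buyer under both terms; not part of either seller's price.
From FOB to CIF, the seller additionally bears: freight, insurance.
CIF price = 441725.43 + 8004.22 + 259.11 = 449988.76

CIF price: CHF 449988.76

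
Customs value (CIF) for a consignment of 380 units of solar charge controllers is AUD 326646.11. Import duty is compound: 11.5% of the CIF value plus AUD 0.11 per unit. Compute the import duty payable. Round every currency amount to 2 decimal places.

Ad valorem component: 326646.11 × 11.5% = 37564.30
Specific component: 380 × 0.11 = 41.80
Import duty = 37564.30 + 41.80 = 37606.10

Import duty: AUD 37606.10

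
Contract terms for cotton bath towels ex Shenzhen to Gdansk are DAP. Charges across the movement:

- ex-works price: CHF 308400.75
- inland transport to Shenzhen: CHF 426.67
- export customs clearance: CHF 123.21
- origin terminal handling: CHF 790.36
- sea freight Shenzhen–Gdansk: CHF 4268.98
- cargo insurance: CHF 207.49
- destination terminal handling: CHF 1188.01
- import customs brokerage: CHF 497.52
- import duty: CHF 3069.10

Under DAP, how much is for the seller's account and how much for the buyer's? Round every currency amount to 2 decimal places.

Seller: CHF 315405.47; buyer: CHF 3566.62

DAP: the seller bears all costs to the named destination except import duty and clearance.
Seller's account: goods 308400.75 + inland to port 426.67 + export clearance 123.21 + origin terminal 790.36 + freight 4268.98 + insurance 207.49 + destination terminal 1188.01 = 315405.47
Buyer's account: brokerage 497.52 + duty 3069.10 = 3566.62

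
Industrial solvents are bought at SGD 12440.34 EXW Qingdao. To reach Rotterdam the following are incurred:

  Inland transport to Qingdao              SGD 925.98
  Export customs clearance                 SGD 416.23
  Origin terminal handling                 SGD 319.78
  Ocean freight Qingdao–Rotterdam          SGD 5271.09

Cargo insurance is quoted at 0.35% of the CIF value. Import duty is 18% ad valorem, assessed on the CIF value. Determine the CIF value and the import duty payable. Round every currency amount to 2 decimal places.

Let C be the CIF value. C = EXW price + pre-shipment costs + freight + 0.35% × C
C − 0.35% × C = 12440.34 + 925.98 + 416.23 + 319.78 + 5271.09
0.9965 × C = 19373.42
C = 19373.42 / 0.9965 = 19441.47
Insurance premium = 0.35% × 19441.47 = 68.05
Import duty = 19441.47 × 18% = 3499.46

CIF value: SGD 19441.47; import duty: SGD 3499.46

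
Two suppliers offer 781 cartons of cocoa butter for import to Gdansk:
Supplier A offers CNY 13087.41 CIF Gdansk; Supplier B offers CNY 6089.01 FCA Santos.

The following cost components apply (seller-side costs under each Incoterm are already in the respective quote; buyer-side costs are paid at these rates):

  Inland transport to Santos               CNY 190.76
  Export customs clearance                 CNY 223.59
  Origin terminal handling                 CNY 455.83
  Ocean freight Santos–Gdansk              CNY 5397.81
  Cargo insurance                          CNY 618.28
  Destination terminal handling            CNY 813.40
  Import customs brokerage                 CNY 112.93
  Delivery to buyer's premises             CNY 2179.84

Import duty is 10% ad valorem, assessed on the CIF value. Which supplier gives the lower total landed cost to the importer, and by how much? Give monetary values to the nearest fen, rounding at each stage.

Supplier B is cheaper by CNY 579.13

Supplier A (CIF):
The CIF price already equals the CIF value: 13087.41
Import duty = 13087.41 × 10% = 1308.74
Buyer bears (A): 813.40 + 112.93 + 2179.84 = 3106.17
Landed cost (A) = invoice 13087.41 + 3106.17 + duty 1308.74 = 17502.32
Supplier B (FCA):
CIF value = FCA price + origin terminal + freight + insurance = 6089.01 + 455.83 + 5397.81 + 618.28 = 12560.93
Import duty = 12560.93 × 10% = 1256.09
Buyer bears (B): 455.83 + 5397.81 + 618.28 + 813.40 + 112.93 + 2179.84 = 9578.09
Landed cost (B) = invoice 6089.01 + 9578.09 + duty 1256.09 = 16923.19
Difference = |17502.32 − 16923.19| = 579.13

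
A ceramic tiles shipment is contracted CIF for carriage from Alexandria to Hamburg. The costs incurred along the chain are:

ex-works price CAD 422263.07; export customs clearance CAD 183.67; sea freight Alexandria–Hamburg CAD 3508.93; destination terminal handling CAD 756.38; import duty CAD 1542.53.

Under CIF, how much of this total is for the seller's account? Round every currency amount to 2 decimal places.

CIF: the seller pays costs through ocean freight and marine insurance to the destination port.
Seller's account: goods 422263.07 + export clearance 183.67 + freight 3508.93 = 425955.67
Buyer's account: destination terminal 756.38 + duty 1542.53 = 2298.91

Seller's account: CAD 425955.67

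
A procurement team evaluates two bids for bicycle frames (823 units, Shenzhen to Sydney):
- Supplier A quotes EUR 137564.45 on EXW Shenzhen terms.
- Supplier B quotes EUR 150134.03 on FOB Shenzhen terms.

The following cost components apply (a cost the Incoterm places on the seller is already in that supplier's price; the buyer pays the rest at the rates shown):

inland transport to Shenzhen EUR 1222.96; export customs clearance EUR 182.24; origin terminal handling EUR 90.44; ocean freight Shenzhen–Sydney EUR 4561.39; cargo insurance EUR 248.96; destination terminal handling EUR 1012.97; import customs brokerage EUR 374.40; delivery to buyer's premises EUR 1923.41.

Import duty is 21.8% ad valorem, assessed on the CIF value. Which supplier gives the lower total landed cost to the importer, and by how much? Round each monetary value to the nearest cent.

Supplier A (EXW):
CIF value = EXW price + inland to port + export clearance + origin terminal + freight + insurance = 137564.45 + 1222.96 + 182.24 + 90.44 + 4561.39 + 248.96 = 143870.44
Import duty = 143870.44 × 21.8% = 31363.76
Buyer bears (A): 1222.96 + 182.24 + 90.44 + 4561.39 + 248.96 + 1012.97 + 374.40 + 1923.41 = 9616.77
Landed cost (A) = invoice 137564.45 + 9616.77 + duty 31363.76 = 178544.98
Supplier B (FOB):
CIF value = FOB price + freight + insurance = 150134.03 + 4561.39 + 248.96 = 154944.38
Import duty = 154944.38 × 21.8% = 33777.87
Buyer bears (B): 4561.39 + 248.96 + 1012.97 + 374.40 + 1923.41 = 8121.13
Landed cost (B) = invoice 150134.03 + 8121.13 + duty 33777.87 = 192033.03
Difference = |178544.98 − 192033.03| = 13488.05

Supplier A is cheaper by EUR 13488.05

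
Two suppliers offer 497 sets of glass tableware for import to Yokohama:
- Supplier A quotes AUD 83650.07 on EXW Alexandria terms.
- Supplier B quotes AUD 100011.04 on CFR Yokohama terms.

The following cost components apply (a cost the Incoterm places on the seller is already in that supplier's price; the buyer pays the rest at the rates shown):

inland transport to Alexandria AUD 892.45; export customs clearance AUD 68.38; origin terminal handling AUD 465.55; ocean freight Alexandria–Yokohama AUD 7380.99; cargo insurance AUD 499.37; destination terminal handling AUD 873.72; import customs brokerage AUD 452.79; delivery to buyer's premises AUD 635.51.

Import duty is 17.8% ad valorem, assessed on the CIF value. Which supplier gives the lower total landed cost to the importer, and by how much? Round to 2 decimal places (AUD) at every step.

Supplier A is cheaper by AUD 8898.14

Supplier A (EXW):
CIF value = EXW price + inland to port + export clearance + origin terminal + freight + insurance = 83650.07 + 892.45 + 68.38 + 465.55 + 7380.99 + 499.37 = 92956.81
Import duty = 92956.81 × 17.8% = 16546.31
Buyer bears (A): 892.45 + 68.38 + 465.55 + 7380.99 + 499.37 + 873.72 + 452.79 + 635.51 = 11268.76
Landed cost (A) = invoice 83650.07 + 11268.76 + duty 16546.31 = 111465.14
Supplier B (CFR):
CIF value = CFR price + insurance = 100011.04 + 499.37 = 100510.41
Import duty = 100510.41 × 17.8% = 17890.85
Buyer bears (B): 499.37 + 873.72 + 452.79 + 635.51 = 2461.39
Landed cost (B) = invoice 100011.04 + 2461.39 + duty 17890.85 = 120363.28
Difference = |111465.14 − 120363.28| = 8898.14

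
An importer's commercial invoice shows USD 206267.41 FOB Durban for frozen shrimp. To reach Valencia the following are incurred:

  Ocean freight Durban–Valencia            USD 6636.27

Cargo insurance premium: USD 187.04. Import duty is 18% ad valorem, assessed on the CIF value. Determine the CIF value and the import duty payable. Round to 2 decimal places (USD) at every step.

CIF = FOB price + freight + insurance
CIF = 206267.41 + 6636.27 + 187.04 = 213090.72
Import duty = 213090.72 × 18% = 38356.33

CIF value: USD 213090.72; import duty: USD 38356.33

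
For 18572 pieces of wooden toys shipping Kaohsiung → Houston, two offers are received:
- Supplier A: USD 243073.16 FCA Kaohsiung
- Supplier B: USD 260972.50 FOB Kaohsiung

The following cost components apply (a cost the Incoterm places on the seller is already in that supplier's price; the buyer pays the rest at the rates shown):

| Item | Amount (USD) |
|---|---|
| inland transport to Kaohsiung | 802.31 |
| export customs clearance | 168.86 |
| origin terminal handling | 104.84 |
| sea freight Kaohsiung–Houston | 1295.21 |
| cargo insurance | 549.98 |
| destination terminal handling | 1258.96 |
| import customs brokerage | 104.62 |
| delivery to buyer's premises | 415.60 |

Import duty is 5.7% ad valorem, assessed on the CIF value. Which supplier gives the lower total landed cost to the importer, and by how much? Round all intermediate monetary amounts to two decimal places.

Supplier A (FCA):
CIF value = FCA price + origin terminal + freight + insurance = 243073.16 + 104.84 + 1295.21 + 549.98 = 245023.19
Import duty = 245023.19 × 5.7% = 13966.32
Buyer bears (A): 104.84 + 1295.21 + 549.98 + 1258.96 + 104.62 + 415.60 = 3729.21
Landed cost (A) = invoice 243073.16 + 3729.21 + duty 13966.32 = 260768.69
Supplier B (FOB):
CIF value = FOB price + freight + insurance = 260972.50 + 1295.21 + 549.98 = 262817.69
Import duty = 262817.69 × 5.7% = 14980.61
Buyer bears (B): 1295.21 + 549.98 + 1258.96 + 104.62 + 415.60 = 3624.37
Landed cost (B) = invoice 260972.50 + 3624.37 + duty 14980.61 = 279577.48
Difference = |260768.69 − 279577.48| = 18808.79

Supplier A is cheaper by USD 18808.79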